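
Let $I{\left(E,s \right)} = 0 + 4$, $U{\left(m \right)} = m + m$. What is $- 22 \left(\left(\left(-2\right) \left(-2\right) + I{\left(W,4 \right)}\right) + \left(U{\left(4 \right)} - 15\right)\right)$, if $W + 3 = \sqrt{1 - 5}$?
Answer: $-22$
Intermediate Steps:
$U{\left(m \right)} = 2 m$
$W = -3 + 2 i$ ($W = -3 + \sqrt{1 - 5} = -3 + \sqrt{-4} = -3 + 2 i \approx -3.0 + 2.0 i$)
$I{\left(E,s \right)} = 4$
$- 22 \left(\left(\left(-2\right) \left(-2\right) + I{\left(W,4 \right)}\right) + \left(U{\left(4 \right)} - 15\right)\right) = - 22 \left(\left(\left(-2\right) \left(-2\right) + 4\right) + \left(2 \cdot 4 - 15\right)\right) = - 22 \left(\left(4 + 4\right) + \left(8 - 15\right)\right) = - 22 \left(8 - 7\right) = \left(-22\right) 1 = -22$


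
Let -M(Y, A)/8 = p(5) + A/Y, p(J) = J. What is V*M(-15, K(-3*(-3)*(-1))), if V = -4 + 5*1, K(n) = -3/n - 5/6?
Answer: -604/15 ≈ -40.267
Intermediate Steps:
K(n) = -5/6 - 3/n (K(n) = -3/n - 5*1/6 = -3/n - 5/6 = -5/6 - 3/n)
V = 1 (V = -4 + 5 = 1)
M(Y, A) = -40 - 8*A/Y (M(Y, A) = -8*(5 + A/Y) = -40 - 8*A/Y)
V*M(-15, K(-3*(-3)*(-1))) = 1*(-40 - 8*(-5/6 - 3/(-3*(-3)*(-1)))/(-15)) = 1*(-40 - 8*(-5/6 - 3/(9*(-1)))*(-1/15)) = 1*(-40 - 8*(-5/6 - 3/(-9))*(-1/15)) = 1*(-40 - 8*(-5/6 - 3*(-1/9))*(-1/15)) = 1*(-40 - 8*(-5/6 + 1/3)*(-1/15)) = 1*(-40 - 8*(-1/2)*(-1/15)) = 1*(-40 - 4/15) = 1*(-604/15) = -604/15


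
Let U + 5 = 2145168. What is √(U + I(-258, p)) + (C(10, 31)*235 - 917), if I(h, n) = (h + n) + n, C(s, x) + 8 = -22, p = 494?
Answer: -7967 + √2145893 ≈ -6502.1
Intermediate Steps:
U = 2145163 (U = -5 + 2145168 = 2145163)
C(s, x) = -30 (C(s, x) = -8 - 22 = -30)
I(h, n) = h + 2*n
√(U + I(-258, p)) + (C(10, 31)*235 - 917) = √(2145163 + (-258 + 2*494)) + (-30*235 - 917) = √(2145163 + (-258 + 988)) + (-7050 - 917) = √(2145163 + 730) - 7967 = √2145893 - 7967 = -7967 + √2145893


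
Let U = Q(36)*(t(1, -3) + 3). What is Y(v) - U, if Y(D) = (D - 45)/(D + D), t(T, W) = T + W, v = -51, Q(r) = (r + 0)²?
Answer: -22016/17 ≈ -1295.1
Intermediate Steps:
Q(r) = r²
Y(D) = (-45 + D)/(2*D) (Y(D) = (-45 + D)/((2*D)) = (-45 + D)*(1/(2*D)) = (-45 + D)/(2*D))
U = 1296 (U = 36²*((1 - 3) + 3) = 1296*(-2 + 3) = 1296*1 = 1296)
Y(v) - U = (½)*(-45 - 51)/(-51) - 1*1296 = (½)*(-1/51)*(-96) - 1296 = 16/17 - 1296 = -22016/17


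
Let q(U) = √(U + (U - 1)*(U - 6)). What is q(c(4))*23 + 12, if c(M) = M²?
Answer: 12 + 23*√166 ≈ 308.33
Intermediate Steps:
q(U) = √(U + (-1 + U)*(-6 + U))
q(c(4))*23 + 12 = √(6 + (4²)² - 6*4²)*23 + 12 = √(6 + 16² - 6*16)*23 + 12 = √(6 + 256 - 96)*23 + 12 = √166*23 + 12 = 23*√166 + 12 = 12 + 23*√166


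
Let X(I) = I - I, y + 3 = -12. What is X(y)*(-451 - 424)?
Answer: 0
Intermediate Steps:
y = -15 (y = -3 - 12 = -15)
X(I) = 0
X(y)*(-451 - 424) = 0*(-451 - 424) = 0*(-875) = 0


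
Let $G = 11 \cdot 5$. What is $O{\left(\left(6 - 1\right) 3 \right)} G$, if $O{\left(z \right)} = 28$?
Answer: $1540$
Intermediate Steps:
$G = 55$
$O{\left(\left(6 - 1\right) 3 \right)} G = 28 \cdot 55 = 1540$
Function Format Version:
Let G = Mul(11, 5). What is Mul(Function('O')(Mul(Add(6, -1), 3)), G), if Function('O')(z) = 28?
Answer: 1540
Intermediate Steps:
G = 55
Mul(Function('O')(Mul(Add(6, -1), 3)), G) = Mul(28, 55) = 1540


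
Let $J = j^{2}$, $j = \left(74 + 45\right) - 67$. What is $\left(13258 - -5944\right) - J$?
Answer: $16498$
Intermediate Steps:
$j = 52$ ($j = 119 - 67 = 52$)
$J = 2704$ ($J = 52^{2} = 2704$)
$\left(13258 - -5944\right) - J = \left(13258 - -5944\right) - 2704 = \left(13258 + 5944\right) - 2704 = 19202 - 2704 = 16498$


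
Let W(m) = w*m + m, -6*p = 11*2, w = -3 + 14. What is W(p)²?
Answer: 1936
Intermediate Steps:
w = 11
p = -11/3 (p = -11*2/6 = -⅙*22 = -11/3 ≈ -3.6667)
W(m) = 12*m (W(m) = 11*m + m = 12*m)
W(p)² = (12*(-11/3))² = (-44)² = 1936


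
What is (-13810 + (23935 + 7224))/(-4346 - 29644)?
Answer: -5783/11330 ≈ -0.51042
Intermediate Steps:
(-13810 + (23935 + 7224))/(-4346 - 29644) = (-13810 + 31159)/(-33990) = 17349*(-1/33990) = -5783/11330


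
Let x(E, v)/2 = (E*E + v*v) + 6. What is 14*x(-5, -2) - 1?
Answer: 979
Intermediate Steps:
x(E, v) = 12 + 2*E**2 + 2*v**2 (x(E, v) = 2*((E*E + v*v) + 6) = 2*((E**2 + v**2) + 6) = 2*(6 + E**2 + v**2) = 12 + 2*E**2 + 2*v**2)
14*x(-5, -2) - 1 = 14*(12 + 2*(-5)**2 + 2*(-2)**2) - 1 = 14*(12 + 2*25 + 2*4) - 1 = 14*(12 + 50 + 8) - 1 = 14*70 - 1 = 980 - 1 = 979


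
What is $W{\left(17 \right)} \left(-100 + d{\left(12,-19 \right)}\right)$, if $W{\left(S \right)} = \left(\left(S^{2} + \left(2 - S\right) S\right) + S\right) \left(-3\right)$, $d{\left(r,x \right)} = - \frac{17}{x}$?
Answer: $\frac{288099}{19} \approx 15163.0$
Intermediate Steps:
$W{\left(S \right)} = - 3 S - 3 S^{2} - 3 S \left(2 - S\right)$ ($W{\left(S \right)} = \left(\left(S^{2} + S \left(2 - S\right)\right) + S\right) \left(-3\right) = \left(S + S^{2} + S \left(2 - S\right)\right) \left(-3\right) = - 3 S - 3 S^{2} - 3 S \left(2 - S\right)$)
$W{\left(17 \right)} \left(-100 + d{\left(12,-19 \right)}\right) = \left(-9\right) 17 \left(-100 - \frac{17}{-19}\right) = - 153 \left(-100 - - \frac{17}{19}\right) = - 153 \left(-100 + \frac{17}{19}\right) = \left(-153\right) \left(- \frac{1883}{19}\right) = \frac{288099}{19}$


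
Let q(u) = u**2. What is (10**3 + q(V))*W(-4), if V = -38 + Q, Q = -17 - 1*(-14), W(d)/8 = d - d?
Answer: 0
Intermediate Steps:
W(d) = 0 (W(d) = 8*(d - d) = 8*0 = 0)
Q = -3 (Q = -17 + 14 = -3)
V = -41 (V = -38 - 3 = -41)
(10**3 + q(V))*W(-4) = (10**3 + (-41)**2)*0 = (1000 + 1681)*0 = 2681*0 = 0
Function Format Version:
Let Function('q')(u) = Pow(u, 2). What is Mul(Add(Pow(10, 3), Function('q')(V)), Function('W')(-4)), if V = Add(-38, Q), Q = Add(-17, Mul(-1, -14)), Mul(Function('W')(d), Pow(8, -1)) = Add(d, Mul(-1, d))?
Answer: 0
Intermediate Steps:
Function('W')(d) = 0 (Function('W')(d) = Mul(8, Add(d, Mul(-1, d))) = Mul(8, 0) = 0)
Q = -3 (Q = Add(-17, 14) = -3)
V = -41 (V = Add(-38, -3) = -41)
Mul(Add(Pow(10, 3), Function('q')(V)), Function('W')(-4)) = Mul(Add(Pow(10, 3), Pow(-41, 2)), 0) = Mul(Add(1000, 1681), 0) = Mul(2681, 0) = 0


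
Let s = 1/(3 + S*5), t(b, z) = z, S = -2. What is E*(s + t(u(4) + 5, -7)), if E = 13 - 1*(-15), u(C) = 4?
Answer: -200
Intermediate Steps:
E = 28 (E = 13 + 15 = 28)
s = -⅐ (s = 1/(3 - 2*5) = 1/(3 - 10) = 1/(-7) = -⅐ ≈ -0.14286)
E*(s + t(u(4) + 5, -7)) = 28*(-⅐ - 7) = 28*(-50/7) = -200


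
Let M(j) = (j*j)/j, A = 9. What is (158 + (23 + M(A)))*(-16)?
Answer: -3040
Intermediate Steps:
M(j) = j (M(j) = j**2/j = j)
(158 + (23 + M(A)))*(-16) = (158 + (23 + 9))*(-16) = (158 + 32)*(-16) = 190*(-16) = -3040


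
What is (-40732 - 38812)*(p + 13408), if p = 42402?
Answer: -4439350640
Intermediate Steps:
(-40732 - 38812)*(p + 13408) = (-40732 - 38812)*(42402 + 13408) = -79544*55810 = -4439350640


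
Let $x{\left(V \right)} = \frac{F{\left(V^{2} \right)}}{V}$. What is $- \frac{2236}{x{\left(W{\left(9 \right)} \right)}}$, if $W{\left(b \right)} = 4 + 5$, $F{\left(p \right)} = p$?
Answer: $- \frac{2236}{9} \approx -248.44$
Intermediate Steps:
$W{\left(b \right)} = 9$
$x{\left(V \right)} = V$ ($x{\left(V \right)} = \frac{V^{2}}{V} = V$)
$- \frac{2236}{x{\left(W{\left(9 \right)} \right)}} = - \frac{2236}{9}$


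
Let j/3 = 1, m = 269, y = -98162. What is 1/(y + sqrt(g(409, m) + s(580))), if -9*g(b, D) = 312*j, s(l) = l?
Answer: -49081/4817888884 - sqrt(119)/4817888884 ≈ -1.0190e-5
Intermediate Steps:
j = 3 (j = 3*1 = 3)
g(b, D) = -104 (g(b, D) = -104*3/3 = -1/9*936 = -104)
1/(y + sqrt(g(409, m) + s(580))) = 1/(-98162 + sqrt(-104 + 580)) = 1/(-98162 + sqrt(476)) = 1/(-98162 + 2*sqrt(119))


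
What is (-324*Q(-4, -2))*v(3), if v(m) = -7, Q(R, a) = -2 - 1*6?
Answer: -18144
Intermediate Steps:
Q(R, a) = -8 (Q(R, a) = -2 - 6 = -8)
(-324*Q(-4, -2))*v(3) = -324*(-8)*(-7) = -36*(-72)*(-7) = 2592*(-7) = -18144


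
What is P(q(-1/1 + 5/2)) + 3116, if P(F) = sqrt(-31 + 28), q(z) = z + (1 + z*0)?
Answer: 3116 + I*sqrt(3) ≈ 3116.0 + 1.732*I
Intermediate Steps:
q(z) = 1 + z (q(z) = z + (1 + 0) = z + 1 = 1 + z)
P(F) = I*sqrt(3) (P(F) = sqrt(-3) = I*sqrt(3))
P(q(-1/1 + 5/2)) + 3116 = I*sqrt(3) + 3116 = 3116 + I*sqrt(3)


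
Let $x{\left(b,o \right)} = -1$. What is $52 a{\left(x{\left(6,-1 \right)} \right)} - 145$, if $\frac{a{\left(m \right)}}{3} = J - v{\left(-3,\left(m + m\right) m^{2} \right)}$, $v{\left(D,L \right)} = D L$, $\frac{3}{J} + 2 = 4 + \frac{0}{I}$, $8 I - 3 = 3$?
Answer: $-847$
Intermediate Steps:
$I = \frac{3}{4}$ ($I = \frac{3}{8} + \frac{1}{8} \cdot 3 = \frac{3}{8} + \frac{3}{8} = \frac{3}{4} \approx 0.75$)
$J = \frac{3}{2}$ ($J = \frac{3}{-2 + \left(4 + \frac{0}{\frac{3}{4}}\right)} = \frac{3}{-2 + \left(4 + 0 \cdot \frac{4}{3}\right)} = \frac{3}{-2 + \left(4 + 0\right)} = \frac{3}{-2 + 4} = \frac{3}{2} \approx 1.5$)
$a{\left(m \right)} = \frac{9}{2} + 18 m^{3}$ ($a{\left(m \right)} = 3 \left(\frac{3}{2} - - 3 \left(m + m\right) m^{2}\right) = 3 \left(\frac{3}{2} - - 3 \cdot 2 m m^{2}\right) = 3 \left(\frac{3}{2} - - 3 \cdot 2 m^{3}\right) = 3 \left(\frac{3}{2} - - 6 m^{3}\right) = 3 \left(\frac{3}{2} + 6 m^{3}\right) = \frac{9}{2} + 18 m^{3}$)
$52 a{\left(x{\left(6,-1 \right)} \right)} - 145 = 52 \left(\frac{9}{2} + 18 \left(-1\right)^{3}\right) - 145 = 52 \left(\frac{9}{2} + 18 \left(-1\right)\right) - 145 = 52 \left(\frac{9}{2} - 18\right) - 145 = 52 \left(- \frac{27}{2}\right) - 145 = -702 - 145 = -847$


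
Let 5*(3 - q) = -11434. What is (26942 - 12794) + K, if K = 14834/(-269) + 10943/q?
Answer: 43417625457/3079781 ≈ 14098.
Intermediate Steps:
q = 11449/5 (q = 3 - ⅕*(-11434) = 3 + 11434/5 = 11449/5 ≈ 2289.8)
K = -155116131/3079781 (K = 14834/(-269) + 10943/(11449/5) = 14834*(-1/269) + 10943*(5/11449) = -14834/269 + 54715/11449 = -155116131/3079781 ≈ -50.366)
(26942 - 12794) + K = (26942 - 12794) - 155116131/3079781 = 14148 - 155116131/3079781 = 43417625457/3079781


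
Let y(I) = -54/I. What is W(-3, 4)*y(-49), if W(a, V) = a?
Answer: -162/49 ≈ -3.3061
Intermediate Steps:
W(-3, 4)*y(-49) = -(-162)/(-49) = -(-162)*(-1)/49 = -3*54/49 = -162/49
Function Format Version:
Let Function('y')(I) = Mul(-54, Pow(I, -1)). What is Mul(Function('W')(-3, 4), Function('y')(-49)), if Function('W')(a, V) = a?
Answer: Rational(-162, 49) ≈ -3.3061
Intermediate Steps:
Mul(Function('W')(-3, 4), Function('y')(-49)) = Mul(-3, Mul(-54, Pow(-49, -1))) = Mul(-3, Mul(-54, Rational(-1, 49))) = Mul(-3, Rational(54, 49)) = Rational(-162, 49)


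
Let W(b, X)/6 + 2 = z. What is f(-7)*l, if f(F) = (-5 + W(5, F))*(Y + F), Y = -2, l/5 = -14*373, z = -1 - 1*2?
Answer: -8224650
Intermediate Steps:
z = -3 (z = -1 - 2 = -3)
W(b, X) = -30 (W(b, X) = -12 + 6*(-3) = -12 - 18 = -30)
l = -26110 (l = 5*(-14*373) = 5*(-5222) = -26110)
f(F) = 70 - 35*F (f(F) = (-5 - 30)*(-2 + F) = -35*(-2 + F) = 70 - 35*F)
f(-7)*l = (70 - 35*(-7))*(-26110) = (70 + 245)*(-26110) = 315*(-26110) = -8224650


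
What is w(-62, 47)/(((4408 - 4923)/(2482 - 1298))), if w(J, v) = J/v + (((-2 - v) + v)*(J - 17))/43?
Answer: -1127168/208163 ≈ -5.4148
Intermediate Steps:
w(J, v) = 34/43 - 2*J/43 + J/v (w(J, v) = J/v - 2*(-17 + J)*(1/43) = J/v + (34 - 2*J)*(1/43) = J/v + (34/43 - 2*J/43) = 34/43 - 2*J/43 + J/v)
w(-62, 47)/(((4408 - 4923)/(2482 - 1298))) = ((-62 - 2/43*47*(-17 - 62))/47)/(((4408 - 4923)/(2482 - 1298))) = ((-62 - 2/43*47*(-79))/47)/((-515/1184)) = ((-62 + 7426/43)/47)/((-515*1/1184)) = ((1/47)*(4760/43))/(-515/1184) = (4760/2021)*(-1184/515) = -1127168/208163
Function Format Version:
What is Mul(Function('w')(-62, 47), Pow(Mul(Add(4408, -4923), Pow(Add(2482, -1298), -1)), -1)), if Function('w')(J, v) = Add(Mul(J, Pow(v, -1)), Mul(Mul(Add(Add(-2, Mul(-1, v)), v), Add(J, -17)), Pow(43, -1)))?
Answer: Rational(-1127168, 208163) ≈ -5.4148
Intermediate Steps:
Function('w')(J, v) = Add(Rational(34, 43), Mul(Rational(-2, 43), J), Mul(J, Pow(v, -1))) (Function('w')(J, v) = Add(Mul(J, Pow(v, -1)), Mul(Mul(-2, Add(-17, J)), Rational(1, 43))) = Add(Mul(J, Pow(v, -1)), Mul(Add(34, Mul(-2, J)), Rational(1, 43))) = Add(Mul(J, Pow(v, -1)), Add(Rational(34, 43), Mul(Rational(-2, 43), J))) = Add(Rational(34, 43), Mul(Rational(-2, 43), J), Mul(J, Pow(v, -1))))
Mul(Function('w')(-62, 47), Pow(Mul(Add(4408, -4923), Pow(Add(2482, -1298), -1)), -1)) = Mul(Mul(Pow(47, -1), Add(-62, Mul(Rational(-2, 43), 47, Add(-17, -62)))), Pow(Mul(Add(4408, -4923), Pow(Add(2482, -1298), -1)), -1)) = Mul(Mul(Rational(1, 47), Add(-62, Mul(Rational(-2, 43), 47, -79))), Pow(Mul(-515, Pow(1184, -1)), -1)) = Mul(Mul(Rational(1, 47), Add(-62, Rational(7426, 43))), Pow(Mul(-515, Rational(1, 1184)), -1)) = Mul(Mul(Rational(1, 47), Rational(4760, 43)), Pow(Rational(-515, 1184), -1)) = Mul(Rational(4760, 2021), Rational(-1184, 515)) = Rational(-1127168, 208163)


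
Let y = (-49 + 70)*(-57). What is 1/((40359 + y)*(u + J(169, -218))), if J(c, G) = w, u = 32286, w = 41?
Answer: 1/1265989974 ≈ 7.8990e-10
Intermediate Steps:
J(c, G) = 41
y = -1197 (y = 21*(-57) = -1197)
1/((40359 + y)*(u + J(169, -218))) = 1/((40359 - 1197)*(32286 + 41)) = 1/(39162*32327) = 1/1265989974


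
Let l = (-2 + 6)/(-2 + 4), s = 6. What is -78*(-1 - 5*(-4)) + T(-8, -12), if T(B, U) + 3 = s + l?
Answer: -1477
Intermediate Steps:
l = 2 (l = 4/2 = 4*(1/2) = 2)
T(B, U) = 5 (T(B, U) = -3 + (6 + 2) = -3 + 8 = 5)
-78*(-1 - 5*(-4)) + T(-8, -12) = -78*(-1 - 5*(-4)) + 5 = -78*(-1 + 20) + 5 = -78*19 + 5 = -1482 + 5 = -1477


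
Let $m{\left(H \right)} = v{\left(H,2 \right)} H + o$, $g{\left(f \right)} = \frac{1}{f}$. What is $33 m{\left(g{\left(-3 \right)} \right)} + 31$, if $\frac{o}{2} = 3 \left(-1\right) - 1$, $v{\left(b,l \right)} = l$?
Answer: $-255$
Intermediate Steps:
$o = -8$ ($o = 2 \left(3 \left(-1\right) - 1\right) = 2 \left(-3 - 1\right) = 2 \left(-4\right) = -8$)
$m{\left(H \right)} = -8 + 2 H$ ($m{\left(H \right)} = 2 H - 8 = -8 + 2 H$)
$33 m{\left(g{\left(-3 \right)} \right)} + 31 = 33 \left(-8 + \frac{2}{-3}\right) + 31 = 33 \left(-8 + 2 \left(- \frac{1}{3}\right)\right) + 31 = 33 \left(-8 - \frac{2}{3}\right) + 31 = 33 \left(- \frac{26}{3}\right) + 31 = -286 + 31 = -255$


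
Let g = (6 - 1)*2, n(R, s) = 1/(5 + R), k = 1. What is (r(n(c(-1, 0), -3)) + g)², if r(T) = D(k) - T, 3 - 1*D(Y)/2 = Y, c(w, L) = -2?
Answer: 1681/9 ≈ 186.78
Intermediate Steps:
D(Y) = 6 - 2*Y
g = 10 (g = 5*2 = 10)
r(T) = 4 - T (r(T) = (6 - 2*1) - T = (6 - 2) - T = 4 - T)
(r(n(c(-1, 0), -3)) + g)² = ((4 - 1/(5 - 2)) + 10)² = ((4 - 1/3) + 10)² = ((4 - 1*⅓) + 10)² = ((4 - ⅓) + 10)² = (11/3 + 10)² = (41/3)² = 1681/9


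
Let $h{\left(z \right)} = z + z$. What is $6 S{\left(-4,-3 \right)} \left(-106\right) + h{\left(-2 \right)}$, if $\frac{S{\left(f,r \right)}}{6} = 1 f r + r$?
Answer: $-34348$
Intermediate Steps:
$S{\left(f,r \right)} = 6 r + 6 f r$ ($S{\left(f,r \right)} = 6 \left(1 f r + r\right) = 6 \left(f r + r\right) = 6 \left(r + f r\right) = 6 r + 6 f r$)
$h{\left(z \right)} = 2 z$
$6 S{\left(-4,-3 \right)} \left(-106\right) + h{\left(-2 \right)} = 6 \cdot 6 \left(-3\right) \left(1 - 4\right) \left(-106\right) + 2 \left(-2\right) = 6 \cdot 6 \left(-3\right) \left(-3\right) \left(-106\right) - 4 = 6 \cdot 54 \left(-106\right) - 4 = 324 \left(-106\right) - 4 = -34344 - 4 = -34348$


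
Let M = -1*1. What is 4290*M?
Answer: -4290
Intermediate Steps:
M = -1
4290*M = 4290*(-1) = -4290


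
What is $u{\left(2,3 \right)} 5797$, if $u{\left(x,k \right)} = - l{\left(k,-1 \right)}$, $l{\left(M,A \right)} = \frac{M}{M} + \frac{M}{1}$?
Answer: $-23188$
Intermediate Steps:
$l{\left(M,A \right)} = 1 + M$ ($l{\left(M,A \right)} = 1 + M 1 = 1 + M$)
$u{\left(x,k \right)} = -1 - k$ ($u{\left(x,k \right)} = - (1 + k) = -1 - k$)
$u{\left(2,3 \right)} 5797 = \left(-1 - 3\right) 5797 = \left(-4\right) 5797 = -23188$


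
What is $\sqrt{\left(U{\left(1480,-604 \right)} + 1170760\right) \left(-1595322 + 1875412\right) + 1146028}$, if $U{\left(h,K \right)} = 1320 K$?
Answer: $2 \sqrt{26152289807} \approx 3.2343 \cdot 10^{5}$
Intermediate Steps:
$\sqrt{\left(U{\left(1480,-604 \right)} + 1170760\right) \left(-1595322 + 1875412\right) + 1146028} = \sqrt{\left(1320 \left(-604\right) + 1170760\right) \left(-1595322 + 1875412\right) + 1146028} = \sqrt{\left(-797280 + 1170760\right) 280090 + 1146028} = \sqrt{373480 \cdot 280090 + 1146028} = \sqrt{104608013200 + 1146028} = \sqrt{104609159228} = 2 \sqrt{26152289807}$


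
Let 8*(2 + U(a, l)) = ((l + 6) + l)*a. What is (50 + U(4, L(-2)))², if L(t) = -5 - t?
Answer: 2304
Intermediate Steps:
U(a, l) = -2 + a*(6 + 2*l)/8 (U(a, l) = -2 + (((l + 6) + l)*a)/8 = -2 + (((6 + l) + l)*a)/8 = -2 + ((6 + 2*l)*a)/8 = -2 + (a*(6 + 2*l))/8 = -2 + a*(6 + 2*l)/8)
(50 + U(4, L(-2)))² = (50 + (-2 + (¾)*4 + (¼)*4*(-5 - 1*(-2))))² = (50 + (-2 + 3 + (¼)*4*(-5 + 2)))² = (50 + (-2 + 3 + (¼)*4*(-3)))² = (50 + (-2 + 3 - 3))² = (50 - 2)² = 48² = 2304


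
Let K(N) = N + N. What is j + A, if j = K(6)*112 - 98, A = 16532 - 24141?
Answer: -6363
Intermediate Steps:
K(N) = 2*N
A = -7609
j = 1246 (j = (2*6)*112 - 98 = 12*112 - 98 = 1344 - 98 = 1246)
j + A = 1246 - 7609 = -6363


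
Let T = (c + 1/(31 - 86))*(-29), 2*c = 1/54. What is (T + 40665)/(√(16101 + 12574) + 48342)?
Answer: 1946181539309/2313551086110 - 241551637*√1147/2776261303332 ≈ 0.83826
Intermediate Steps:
c = 1/108 (c = (½)/54 = (½)*(1/54) = 1/108 ≈ 0.0092593)
T = 1537/5940 (T = (1/108 + 1/(31 - 86))*(-29) = (1/108 + 1/(-55))*(-29) = (1/108 - 1/55)*(-29) = -53/5940*(-29) = 1537/5940 ≈ 0.25875)
(T + 40665)/(√(16101 + 12574) + 48342) = (1537/5940 + 40665)/(√(16101 + 12574) + 48342) = 241551637/(5940*(√28675 + 48342)) = 241551637/(5940*(5*√1147 + 48342)) = 241551637/(5940*(48342 + 5*√1147))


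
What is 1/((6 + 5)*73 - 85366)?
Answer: -1/84563 ≈ -1.1825e-5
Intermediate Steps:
1/((6 + 5)*73 - 85366) = 1/(11*73 - 85366) = 1/(803 - 85366) = 1/(-84563) = -1/84563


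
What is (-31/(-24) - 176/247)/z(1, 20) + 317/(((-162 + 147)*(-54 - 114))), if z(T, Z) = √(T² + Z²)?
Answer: 317/2520 + 3433*√401/2377128 ≈ 0.15471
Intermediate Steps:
(-31/(-24) - 176/247)/z(1, 20) + 317/(((-162 + 147)*(-54 - 114))) = (-31/(-24) - 176/247)/(√(1² + 20²)) + 317/(((-162 + 147)*(-54 - 114))) = (-31*(-1/24) - 176*1/247)/(√(1 + 400)) + 317/((-15*(-168))) = (31/24 - 176/247)/(√401) + 317/2520 = 3433*(√401/401)/5928 + 317*(1/2520) = 3433*√401/2377128 + 317/2520 = 317/2520 + 3433*√401/2377128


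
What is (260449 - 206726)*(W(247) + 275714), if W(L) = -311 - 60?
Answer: 14792251989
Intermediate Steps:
W(L) = -371
(260449 - 206726)*(W(247) + 275714) = (260449 - 206726)*(-371 + 275714) = 53723*275343 = 14792251989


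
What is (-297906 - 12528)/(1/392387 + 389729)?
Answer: -60905132979/76462296562 ≈ -0.79654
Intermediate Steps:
(-297906 - 12528)/(1/392387 + 389729) = -310434/(1/392387 + 389729) = -310434/152924593124/392387 = -310434*392387/152924593124 = -60905132979/76462296562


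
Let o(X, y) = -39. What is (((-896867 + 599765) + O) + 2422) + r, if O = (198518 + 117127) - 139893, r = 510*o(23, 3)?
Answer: -138818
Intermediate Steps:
r = -19890 (r = 510*(-39) = -19890)
O = 175752 (O = 315645 - 139893 = 175752)
(((-896867 + 599765) + O) + 2422) + r = (((-896867 + 599765) + 175752) + 2422) - 19890 = ((-297102 + 175752) + 2422) - 19890 = (-121350 + 2422) - 19890 = -118928 - 19890 = -138818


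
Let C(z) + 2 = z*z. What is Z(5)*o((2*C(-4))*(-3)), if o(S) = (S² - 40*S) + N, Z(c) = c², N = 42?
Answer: 261450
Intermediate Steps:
C(z) = -2 + z² (C(z) = -2 + z*z = -2 + z²)
o(S) = 42 + S² - 40*S (o(S) = (S² - 40*S) + 42 = 42 + S² - 40*S)
Z(5)*o((2*C(-4))*(-3)) = 5²*(42 + ((2*(-2 + (-4)²))*(-3))² - 40*2*(-2 + (-4)²)*(-3)) = 25*(42 + ((2*(-2 + 16))*(-3))² - 40*2*(-2 + 16)*(-3)) = 25*(42 + ((2*14)*(-3))² - 40*2*14*(-3)) = 25*(42 + (28*(-3))² - 1120*(-3)) = 25*(42 + (-84)² - 40*(-84)) = 25*(42 + 7056 + 3360) = 25*10458 = 261450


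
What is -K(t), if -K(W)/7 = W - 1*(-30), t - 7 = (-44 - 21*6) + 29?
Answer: -728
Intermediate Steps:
t = -134 (t = 7 + ((-44 - 21*6) + 29) = 7 + ((-44 - 1*126) + 29) = 7 + ((-44 - 126) + 29) = 7 + (-170 + 29) = 7 - 141 = -134)
K(W) = -210 - 7*W (K(W) = -7*(W - 1*(-30)) = -7*(W + 30) = -7*(30 + W) = -210 - 7*W)
-K(t) = -(-210 - 7*(-134)) = -(-210 + 938) = -1*728 = -728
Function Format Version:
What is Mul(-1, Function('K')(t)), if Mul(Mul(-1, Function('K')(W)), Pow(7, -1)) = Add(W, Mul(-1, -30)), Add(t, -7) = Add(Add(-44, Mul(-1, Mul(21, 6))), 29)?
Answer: -728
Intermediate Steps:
t = -134 (t = Add(7, Add(Add(-44, Mul(-1, Mul(21, 6))), 29)) = Add(7, Add(Add(-44, Mul(-1, 126)), 29)) = Add(7, Add(Add(-44, -126), 29)) = Add(7, Add(-170, 29)) = Add(7, -141) = -134)
Function('K')(W) = Add(-210, Mul(-7, W)) (Function('K')(W) = Mul(-7, Add(W, Mul(-1, -30))) = Mul(-7, Add(W, 30)) = Mul(-7, Add(30, W)) = Add(-210, Mul(-7, W)))
Mul(-1, Function('K')(t)) = Mul(-1, Add(-210, Mul(-7, -134))) = Mul(-1, Add(-210, 938)) = Mul(-1, 728) = -728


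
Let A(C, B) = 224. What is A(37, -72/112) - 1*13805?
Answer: -13581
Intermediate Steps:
A(37, -72/112) - 1*13805 = 224 - 1*13805 = 224 - 13805 = -13581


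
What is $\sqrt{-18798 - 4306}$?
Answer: $152 i \approx 152.0 i$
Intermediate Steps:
$\sqrt{-18798 - 4306} = \sqrt{-23104} = 152 i$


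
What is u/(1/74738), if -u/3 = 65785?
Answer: -14749917990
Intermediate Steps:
u = -197355 (u = -3*65785 = -197355)
u/(1/74738) = -197355/(1/74738) = -197355/1/74738 = -197355*74738 = -14749917990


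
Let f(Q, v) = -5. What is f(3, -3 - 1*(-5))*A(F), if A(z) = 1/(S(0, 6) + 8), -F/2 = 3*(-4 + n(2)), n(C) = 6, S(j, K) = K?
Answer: -5/14 ≈ -0.35714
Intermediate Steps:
F = -12 (F = -6*(-4 + 6) = -6*2 = -2*6 = -12)
A(z) = 1/14 (A(z) = 1/(6 + 8) = 1/14)
f(3, -3 - 1*(-5))*A(F) = -5*1/14 = -5/14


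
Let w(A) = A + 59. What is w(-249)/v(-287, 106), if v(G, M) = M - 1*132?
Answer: 95/13 ≈ 7.3077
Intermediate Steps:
w(A) = 59 + A
v(G, M) = -132 + M (v(G, M) = M - 132 = -132 + M)
w(-249)/v(-287, 106) = (59 - 249)/(-132 + 106) = -190/(-26) = -190*(-1/26) = 95/13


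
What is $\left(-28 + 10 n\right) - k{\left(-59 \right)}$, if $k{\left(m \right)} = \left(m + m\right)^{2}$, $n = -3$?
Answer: $-13982$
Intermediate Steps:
$k{\left(m \right)} = 4 m^{2}$ ($k{\left(m \right)} = \left(2 m\right)^{2} = 4 m^{2}$)
$\left(-28 + 10 n\right) - k{\left(-59 \right)} = \left(-28 + 10 \left(-3\right)\right) - 4 \left(-59\right)^{2} = \left(-28 - 30\right) - 4 \cdot 3481 = -58 - 13924 = -13982$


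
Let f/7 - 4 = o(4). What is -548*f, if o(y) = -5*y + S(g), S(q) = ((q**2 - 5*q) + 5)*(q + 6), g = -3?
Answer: -272356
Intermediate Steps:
S(q) = (6 + q)*(5 + q**2 - 5*q) (S(q) = (5 + q**2 - 5*q)*(6 + q) = (6 + q)*(5 + q**2 - 5*q))
o(y) = 87 - 5*y (o(y) = -5*y + (30 + (-3)**2 + (-3)**3 - 25*(-3)) = -5*y + (30 + 9 - 27 + 75) = -5*y + 87 = 87 - 5*y)
f = 497 (f = 28 + 7*(87 - 5*4) = 28 + 7*(87 - 20) = 28 + 7*67 = 28 + 469 = 497)
-548*f = -548*497 = -272356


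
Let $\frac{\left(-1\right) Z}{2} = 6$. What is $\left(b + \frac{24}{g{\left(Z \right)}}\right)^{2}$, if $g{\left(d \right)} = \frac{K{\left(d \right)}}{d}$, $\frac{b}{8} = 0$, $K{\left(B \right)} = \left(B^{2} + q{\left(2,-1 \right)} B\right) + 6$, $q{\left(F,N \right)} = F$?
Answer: $\frac{256}{49} \approx 5.2245$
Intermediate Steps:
$Z = -12$ ($Z = \left(-2\right) 6 = -12$)
$K{\left(B \right)} = 6 + B^{2} + 2 B$ ($K{\left(B \right)} = \left(B^{2} + 2 B\right) + 6 = 6 + B^{2} + 2 B$)
$b = 0$ ($b = 8 \cdot 0 = 0$)
$g{\left(d \right)} = \frac{6 + d^{2} + 2 d}{d}$
$\left(b + \frac{24}{g{\left(Z \right)}}\right)^{2} = \left(0 + \frac{24}{2 - 12 + \frac{6}{-12}}\right)^{2} = \left(0 + \frac{24}{2 - 12 + 6 \left(- \frac{1}{12}\right)}\right)^{2} = \left(0 + \frac{24}{2 - 12 - \frac{1}{2}}\right)^{2} = \left(0 + \frac{24}{- \frac{21}{2}}\right)^{2} = \left(0 + 24 \left(- \frac{2}{21}\right)\right)^{2} = \left(0 - \frac{16}{7}\right)^{2} = \left(- \frac{16}{7}\right)^{2} = \frac{256}{49}$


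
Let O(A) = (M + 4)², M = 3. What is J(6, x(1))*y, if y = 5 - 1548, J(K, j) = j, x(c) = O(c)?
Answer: -75607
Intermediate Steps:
O(A) = 49 (O(A) = (3 + 4)² = 7² = 49)
x(c) = 49
y = -1543
J(6, x(1))*y = 49*(-1543) = -75607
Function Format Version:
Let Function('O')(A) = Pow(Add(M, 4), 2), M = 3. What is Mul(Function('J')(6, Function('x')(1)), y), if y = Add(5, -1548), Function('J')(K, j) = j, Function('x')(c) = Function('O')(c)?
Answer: -75607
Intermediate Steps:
Function('O')(A) = 49 (Function('O')(A) = Pow(Add(3, 4), 2) = Pow(7, 2) = 49)
Function('x')(c) = 49
y = -1543
Mul(Function('J')(6, Function('x')(1)), y) = Mul(49, -1543) = -75607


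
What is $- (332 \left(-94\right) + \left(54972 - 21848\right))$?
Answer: $-1916$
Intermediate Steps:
$- (332 \left(-94\right) + \left(54972 - 21848\right)) = - (-31208 + \left(54972 - 21848\right)) = - (-31208 + 33124) = \left(-1\right) 1916 = -1916$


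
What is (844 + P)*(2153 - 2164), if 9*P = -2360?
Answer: -57596/9 ≈ -6399.6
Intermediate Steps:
P = -2360/9 (P = (⅑)*(-2360) = -2360/9 ≈ -262.22)
(844 + P)*(2153 - 2164) = (844 - 2360/9)*(2153 - 2164) = (5236/9)*(-11) = -57596/9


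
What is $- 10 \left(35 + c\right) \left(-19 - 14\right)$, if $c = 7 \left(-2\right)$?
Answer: $6930$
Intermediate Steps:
$c = -14$
$- 10 \left(35 + c\right) \left(-19 - 14\right) = - 10 \left(35 - 14\right) \left(-19 - 14\right) = - 10 \cdot 21 \left(-33\right) = \left(-10\right) \left(-693\right) = 6930$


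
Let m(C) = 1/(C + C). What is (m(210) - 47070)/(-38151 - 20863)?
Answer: 19769399/24785880 ≈ 0.79761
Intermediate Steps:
m(C) = 1/(2*C)
(m(210) - 47070)/(-38151 - 20863) = ((½)/210 - 47070)/(-38151 - 20863) = ((½)*(1/210) - 47070)/(-59014) = (1/420 - 47070)*(-1/59014) = -19769399/420*(-1/59014) = 19769399/24785880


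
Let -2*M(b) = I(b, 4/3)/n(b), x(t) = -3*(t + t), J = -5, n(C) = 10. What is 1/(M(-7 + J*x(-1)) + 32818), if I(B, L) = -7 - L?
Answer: 12/393821 ≈ 3.0471e-5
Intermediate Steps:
x(t) = -6*t
M(b) = 5/12 (M(b) = -(-7 - 4/3)/(2*10) = -(-25)/(6*10) = -½*(-⅚) = 5/12)
1/(M(-7 + J*x(-1)) + 32818) = 1/(5/12 + 32818) = 1/(393821/12) = 12/393821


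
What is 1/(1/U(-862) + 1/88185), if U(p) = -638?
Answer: -56262030/87547 ≈ -642.65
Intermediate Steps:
1/(1/U(-862) + 1/88185) = 1/(1/(-638) + 1/88185) = 1/(-1/638 + 1/88185) = 1/(-87547/56262030) = -56262030/87547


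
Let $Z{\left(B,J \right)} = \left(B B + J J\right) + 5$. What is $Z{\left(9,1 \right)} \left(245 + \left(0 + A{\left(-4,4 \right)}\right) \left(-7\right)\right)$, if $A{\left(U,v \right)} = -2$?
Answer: $22533$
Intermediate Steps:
$Z{\left(B,J \right)} = 5 + B^{2} + J^{2}$ ($Z{\left(B,J \right)} = \left(B^{2} + J^{2}\right) + 5 = 5 + B^{2} + J^{2}$)
$Z{\left(9,1 \right)} \left(245 + \left(0 + A{\left(-4,4 \right)}\right) \left(-7\right)\right) = \left(5 + 9^{2} + 1^{2}\right) \left(245 + \left(0 - 2\right) \left(-7\right)\right) = \left(5 + 81 + 1\right) \left(245 - -14\right) = 87 \left(245 + 14\right) = 87 \cdot 259 = 22533$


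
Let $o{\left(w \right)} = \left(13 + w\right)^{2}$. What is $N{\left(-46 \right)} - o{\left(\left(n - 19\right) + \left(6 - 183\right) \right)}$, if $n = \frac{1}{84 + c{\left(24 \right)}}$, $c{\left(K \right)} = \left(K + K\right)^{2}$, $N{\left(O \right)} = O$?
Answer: $- \frac{191233939033}{5702544} \approx -33535.0$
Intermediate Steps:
$c{\left(K \right)} = 4 K^{2}$ ($c{\left(K \right)} = \left(2 K\right)^{2} = 4 K^{2}$)
$n = \frac{1}{2388}$ ($n = \frac{1}{84 + 4 \cdot 24^{2}} = \frac{1}{84 + 4 \cdot 576} = \frac{1}{84 + 2304} = \frac{1}{2388} \approx 0.00041876$)
$N{\left(-46 \right)} - o{\left(\left(n - 19\right) + \left(6 - 183\right) \right)} = -46 - \left(13 + \left(\left(\frac{1}{2388} - 19\right) + \left(6 - 183\right)\right)\right)^{2} = -46 - \left(13 - \frac{468047}{2388}\right)^{2} = -46 - \left(- \frac{437003}{2388}\right)^{2} = -46 - \frac{190971622009}{5702544} = - \frac{191233939033}{5702544}$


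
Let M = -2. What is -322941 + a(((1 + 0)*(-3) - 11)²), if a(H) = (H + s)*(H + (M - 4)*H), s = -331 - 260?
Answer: 64159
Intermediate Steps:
s = -591
a(H) = -5*H*(-591 + H) (a(H) = (H - 591)*(H + (-2 - 4)*H) = (-591 + H)*(H - 6*H) = (-591 + H)*(-5*H) = -5*H*(-591 + H))
-322941 + a(((1 + 0)*(-3) - 11)²) = -322941 + 5*((1 + 0)*(-3) - 11)²*(591 - ((1 + 0)*(-3) - 11)²) = -322941 + 5*(1*(-3) - 11)²*(591 - (1*(-3) - 11)²) = -322941 + 5*(-3 - 11)²*(591 - (-3 - 11)²) = -322941 + 5*(-14)²*(591 - 1*(-14)²) = -322941 + 5*196*(591 - 1*196) = -322941 + 5*196*(591 - 196) = -322941 + 5*196*395 = -322941 + 387100 = 64159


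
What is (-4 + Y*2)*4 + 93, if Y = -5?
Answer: 37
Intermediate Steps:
(-4 + Y*2)*4 + 93 = (-4 - 5*2)*4 + 93 = (-4 - 10)*4 + 93 = -14*4 + 93 = -56 + 93 = 37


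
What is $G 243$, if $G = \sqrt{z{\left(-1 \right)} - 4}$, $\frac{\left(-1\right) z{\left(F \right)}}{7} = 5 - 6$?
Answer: $243 \sqrt{3} \approx 420.89$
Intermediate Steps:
$z{\left(F \right)} = 7$ ($z{\left(F \right)} = - 7 \left(5 - 6\right) = \left(-7\right) \left(-1\right) = 7$)
$G = \sqrt{3}$ ($G = \sqrt{7 - 4} = \sqrt{3} \approx 1.732$)
$G 243 = \sqrt{3} \cdot 243 = 243 \sqrt{3}$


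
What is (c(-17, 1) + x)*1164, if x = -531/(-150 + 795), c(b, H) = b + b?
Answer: -8714868/215 ≈ -40534.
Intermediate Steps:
c(b, H) = 2*b
x = -177/215 (x = -531/645 = -531*1/645 = -177/215 ≈ -0.82326)
(c(-17, 1) + x)*1164 = (2*(-17) - 177/215)*1164 = (-34 - 177/215)*1164 = -7487/215*1164 = -8714868/215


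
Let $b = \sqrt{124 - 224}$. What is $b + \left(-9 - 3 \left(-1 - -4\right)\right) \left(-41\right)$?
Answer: $738 + 10 i \approx 738.0 + 10.0 i$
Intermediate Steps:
$b = 10 i$ ($b = \sqrt{-100} = 10 i \approx 10.0 i$)
$b + \left(-9 - 3 \left(-1 - -4\right)\right) \left(-41\right) = 10 i + \left(-9 - 3 \left(-1 - -4\right)\right) \left(-41\right) = 10 i + \left(-9 - 3 \left(-1 + 4\right)\right) \left(-41\right) = 10 i + \left(-9 - 9\right) \left(-41\right) = 10 i - -738 = 10 i + 738 = 738 + 10 i$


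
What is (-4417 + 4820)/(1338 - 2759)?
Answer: -403/1421 ≈ -0.28360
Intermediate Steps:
(-4417 + 4820)/(1338 - 2759) = 403/(-1421) = 403*(-1/1421) = -403/1421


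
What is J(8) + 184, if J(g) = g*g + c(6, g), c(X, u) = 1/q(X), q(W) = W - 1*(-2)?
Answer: 1985/8 ≈ 248.13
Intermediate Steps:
q(W) = 2 + W (q(W) = W + 2 = 2 + W)
c(X, u) = 1/(2 + X)
J(g) = ⅛ + g² (J(g) = g*g + 1/(2 + 6) = g² + 1/8 = g² + ⅛ = ⅛ + g²)
J(8) + 184 = (⅛ + 8²) + 184 = (⅛ + 64) + 184 = 513/8 + 184 = 1985/8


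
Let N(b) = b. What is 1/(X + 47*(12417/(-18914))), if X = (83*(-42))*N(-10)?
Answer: 18914/658758441 ≈ 2.8712e-5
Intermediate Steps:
X = 34860 (X = (83*(-42))*(-10) = -3486*(-10) = 34860)
1/(X + 47*(12417/(-18914))) = 1/(34860 + 47*(12417/(-18914))) = 1/(34860 + 47*(12417*(-1/18914))) = 1/(34860 + 47*(-12417/18914)) = 1/(34860 - 583599/18914) = 1/(658758441/18914) = 18914/658758441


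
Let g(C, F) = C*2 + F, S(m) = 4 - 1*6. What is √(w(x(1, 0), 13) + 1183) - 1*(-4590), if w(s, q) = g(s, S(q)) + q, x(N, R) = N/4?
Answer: 4590 + √4778/2 ≈ 4624.6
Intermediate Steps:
S(m) = -2 (S(m) = 4 - 6 = -2)
g(C, F) = F + 2*C (g(C, F) = 2*C + F = F + 2*C)
x(N, R) = N/4 (x(N, R) = N*(¼) = N/4)
w(s, q) = -2 + q + 2*s (w(s, q) = (-2 + 2*s) + q = -2 + q + 2*s)
√(w(x(1, 0), 13) + 1183) - 1*(-4590) = √((-2 + 13 + 2*((¼)*1)) + 1183) - 1*(-4590) = √((-2 + 13 + 2*(¼)) + 1183) + 4590 = √((-2 + 13 + ½) + 1183) + 4590 = √(23/2 + 1183) + 4590 = √(2389/2) + 4590 = √4778/2 + 4590 = 4590 + √4778/2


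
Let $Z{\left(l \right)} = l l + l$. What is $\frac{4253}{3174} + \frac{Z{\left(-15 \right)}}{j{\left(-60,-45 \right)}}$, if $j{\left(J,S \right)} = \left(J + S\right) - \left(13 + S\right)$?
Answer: $- \frac{356071}{231702} \approx -1.5368$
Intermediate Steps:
$j{\left(J,S \right)} = -13 + J$
$Z{\left(l \right)} = l + l^{2}$ ($Z{\left(l \right)} = l^{2} + l = l + l^{2}$)
$\frac{4253}{3174} + \frac{Z{\left(-15 \right)}}{j{\left(-60,-45 \right)}} = \frac{4253}{3174} + \frac{\left(-15\right) \left(1 - 15\right)}{-13 - 60} = 4253 \cdot \frac{1}{3174} + \frac{\left(-15\right) \left(-14\right)}{-73} = \frac{4253}{3174} + 210 \left(- \frac{1}{73}\right) = \frac{4253}{3174} - \frac{210}{73} = - \frac{356071}{231702}$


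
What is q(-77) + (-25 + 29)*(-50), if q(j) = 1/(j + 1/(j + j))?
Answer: -2371954/11859 ≈ -200.01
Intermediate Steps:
q(j) = 1/(j + 1/(2*j))
q(-77) + (-25 + 29)*(-50) = 2*(-77)/(1 + 2*(-77)²) + (-25 + 29)*(-50) = 2*(-77)/(1 + 2*5929) + 4*(-50) = 2*(-77)/(1 + 11858) - 200 = 2*(-77)/11859 - 200 = 2*(-77)*(1/11859) - 200 = -154/11859 - 200 = -2371954/11859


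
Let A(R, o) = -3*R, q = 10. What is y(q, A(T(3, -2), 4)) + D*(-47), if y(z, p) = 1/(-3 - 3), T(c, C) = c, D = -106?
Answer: 29891/6 ≈ 4981.8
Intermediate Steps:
y(z, p) = -⅙ (y(z, p) = 1/(-6) = -⅙)
y(q, A(T(3, -2), 4)) + D*(-47) = -⅙ - 106*(-47) = -⅙ + 4982 = 29891/6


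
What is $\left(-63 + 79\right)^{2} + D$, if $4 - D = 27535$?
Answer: $-27275$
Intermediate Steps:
$D = -27531$ ($D = 4 - 27535 = -27531$)
$\left(-63 + 79\right)^{2} + D = \left(-63 + 79\right)^{2} - 27531 = 16^{2} - 27531 = 256 - 27531 = -27275$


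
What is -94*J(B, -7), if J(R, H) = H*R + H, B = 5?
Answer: 3948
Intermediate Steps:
J(R, H) = H + H*R
-94*J(B, -7) = -(-658)*(1 + 5) = -(-658)*6 = -94*(-42) = 3948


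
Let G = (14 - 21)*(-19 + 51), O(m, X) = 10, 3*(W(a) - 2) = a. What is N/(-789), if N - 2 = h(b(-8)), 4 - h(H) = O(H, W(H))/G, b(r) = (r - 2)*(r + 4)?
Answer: -677/88368 ≈ -0.0076611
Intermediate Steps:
W(a) = 2 + a/3
G = -224 (G = -7*32 = -224)
b(r) = (-2 + r)*(4 + r)
h(H) = 453/112 (h(H) = 4 - 10/(-224) = 4 - 10*(-1)/224 = 4 - 1*(-5/112) = 4 + 5/112 = 453/112)
N = 677/112 (N = 2 + 453/112 = 677/112 ≈ 6.0446)
N/(-789) = (677/112)/(-789) = (677/112)*(-1/789) = -677/88368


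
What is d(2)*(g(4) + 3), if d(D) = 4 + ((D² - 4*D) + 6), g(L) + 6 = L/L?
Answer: -12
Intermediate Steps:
g(L) = -5 (g(L) = -6 + L/L = -6 + 1 = -5)
d(D) = 10 + D² - 4*D (d(D) = 4 + (6 + D² - 4*D) = 10 + D² - 4*D)
d(2)*(g(4) + 3) = (10 + 2² - 4*2)*(-5 + 3) = (10 + 4 - 8)*(-2) = 6*(-2) = -12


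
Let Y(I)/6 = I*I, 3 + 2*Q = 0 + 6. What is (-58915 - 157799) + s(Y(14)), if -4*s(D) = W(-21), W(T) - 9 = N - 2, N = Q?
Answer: -1733729/8 ≈ -2.1672e+5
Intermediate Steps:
Q = 3/2 (Q = -3/2 + (0 + 6)/2 = -3/2 + (1/2)*6 = -3/2 + 3 = 3/2 ≈ 1.5000)
N = 3/2 ≈ 1.5000
W(T) = 17/2 (W(T) = 9 + (3/2 - 2) = 9 - 1/2 = 17/2)
Y(I) = 6*I**2 (Y(I) = 6*(I*I) = 6*I**2)
s(D) = -17/8 (s(D) = -1/4*17/2 = -17/8)
(-58915 - 157799) + s(Y(14)) = (-58915 - 157799) - 17/8 = -216714 - 17/8 = -1733729/8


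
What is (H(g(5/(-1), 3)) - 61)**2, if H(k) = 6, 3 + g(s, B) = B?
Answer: 3025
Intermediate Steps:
g(s, B) = -3 + B
(H(g(5/(-1), 3)) - 61)**2 = (6 - 61)**2 = (-55)**2 = 3025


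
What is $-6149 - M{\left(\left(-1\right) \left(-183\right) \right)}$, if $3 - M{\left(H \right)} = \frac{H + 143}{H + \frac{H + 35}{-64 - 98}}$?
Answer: $- \frac{45247061}{7357} \approx -6150.2$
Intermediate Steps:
$M{\left(H \right)} = 3 - \frac{143 + H}{- \frac{35}{162} + \frac{161 H}{162}}$ ($M{\left(H \right)} = 3 - \frac{H + 143}{H + \frac{H + 35}{-64 - 98}} = 3 - \frac{143 + H}{H + \frac{35 + H}{-162}} = 3 - \frac{143 + H}{H + \left(35 + H\right) \left(- \frac{1}{162}\right)} = 3 - \frac{143 + H}{H - \left(\frac{35}{162} + \frac{H}{162}\right)} = 3 - \frac{143 + H}{- \frac{35}{162} + \frac{161 H}{162}}$)
$-6149 - M{\left(\left(-1\right) \left(-183\right) \right)} = -6149 - \frac{3 \left(-7757 + 107 \left(\left(-1\right) \left(-183\right)\right)\right)}{7 \left(-5 + 23 \left(\left(-1\right) \left(-183\right)\right)\right)} = -6149 - \frac{3 \left(-7757 + 107 \cdot 183\right)}{7 \left(-5 + 23 \cdot 183\right)} = -6149 - \frac{3 \left(-7757 + 19581\right)}{7 \left(-5 + 4209\right)} = -6149 - \frac{3}{7} \cdot \frac{1}{4204} \cdot 11824 = -6149 - \frac{8868}{7357} = - \frac{45247061}{7357}$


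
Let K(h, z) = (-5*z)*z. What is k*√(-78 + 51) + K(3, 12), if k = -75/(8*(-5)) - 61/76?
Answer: -720 + 489*I*√3/152 ≈ -720.0 + 5.5722*I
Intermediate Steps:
K(h, z) = -5*z²
k = 163/152 (k = -75/(-40) - 61*1/76 = -75*(-1/40) - 61/76 = 15/8 - 61/76 = 163/152 ≈ 1.0724)
k*√(-78 + 51) + K(3, 12) = 163*√(-78 + 51)/152 - 5*12² = 163*√(-27)/152 - 5*144 = 163*(3*I*√3)/152 - 720 = 489*I*√3/152 - 720 = -720 + 489*I*√3/152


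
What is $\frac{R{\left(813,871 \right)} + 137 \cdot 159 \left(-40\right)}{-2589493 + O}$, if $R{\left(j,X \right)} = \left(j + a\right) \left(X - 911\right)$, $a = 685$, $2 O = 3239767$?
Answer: $\frac{1862480}{1939219} \approx 0.96043$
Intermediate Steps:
$O = \frac{3239767}{2}$ ($O = \frac{1}{2} \cdot 3239767 = \frac{3239767}{2} \approx 1.6199 \cdot 10^{6}$)
$R{\left(j,X \right)} = \left(-911 + X\right) \left(685 + j\right)$ ($R{\left(j,X \right)} = \left(j + 685\right) \left(X - 911\right) = \left(685 + j\right) \left(-911 + X\right) = \left(-911 + X\right) \left(685 + j\right)$)
$\frac{R{\left(813,871 \right)} + 137 \cdot 159 \left(-40\right)}{-2589493 + O} = \frac{\left(-624035 - 740643 + 685 \cdot 871 + 871 \cdot 813\right) + 137 \cdot 159 \left(-40\right)}{-2589493 + \frac{3239767}{2}} = \frac{\left(-624035 - 740643 + 596635 + 708123\right) + 21783 \left(-40\right)}{- \frac{1939219}{2}} = \left(-59920 - 871320\right) \left(- \frac{2}{1939219}\right) = \left(-931240\right) \left(- \frac{2}{1939219}\right) = \frac{1862480}{1939219}$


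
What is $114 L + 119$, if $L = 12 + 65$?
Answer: $8897$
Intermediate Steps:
$L = 77$
$114 L + 119 = 114 \cdot 77 + 119 = 8778 + 119 = 8897$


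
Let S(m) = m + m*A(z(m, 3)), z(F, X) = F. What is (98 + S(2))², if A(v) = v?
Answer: 10816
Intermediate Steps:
S(m) = m + m² (S(m) = m + m*m = m + m²)
(98 + S(2))² = (98 + 2*(1 + 2))² = (98 + 2*3)² = (98 + 6)² = 104² = 10816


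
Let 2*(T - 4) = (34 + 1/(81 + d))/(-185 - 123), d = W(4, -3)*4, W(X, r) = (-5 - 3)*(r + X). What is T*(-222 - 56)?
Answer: -16550591/15092 ≈ -1096.6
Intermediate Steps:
W(X, r) = -8*X - 8*r (W(X, r) = -8*(X + r) = -8*X - 8*r)
d = -32 (d = (-8*4 - 8*(-3))*4 = (-32 + 24)*4 = -8*4 = -32)
T = 119069/30184 (T = 4 + ((34 + 1/(81 - 32))/(-185 - 123))/2 = 4 + ((34 + 1/49)/(-308))/2 = 4 + ((34 + 1/49)*(-1/308))/2 = 4 + ((1667/49)*(-1/308))/2 = 4 + (½)*(-1667/15092) = 4 - 1667/30184 = 119069/30184 ≈ 3.9448)
T*(-222 - 56) = 119069*(-222 - 56)/30184 = (119069/30184)*(-278) = -16550591/15092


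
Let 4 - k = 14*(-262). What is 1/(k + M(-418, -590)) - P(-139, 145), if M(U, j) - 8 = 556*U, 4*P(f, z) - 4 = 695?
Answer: -39970219/228728 ≈ -174.75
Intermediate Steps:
k = 3672 (k = 4 - 14*(-262) = 4 - 1*(-3668) = 4 + 3668 = 3672)
P(f, z) = 699/4 (P(f, z) = 1 + (¼)*695 = 1 + 695/4 = 699/4)
M(U, j) = 8 + 556*U
1/(k + M(-418, -590)) - P(-139, 145) = 1/(3672 + (8 + 556*(-418))) - 1*699/4 = 1/(3672 + (8 - 232408)) - 699/4 = 1/(3672 - 232400) - 699/4 = 1/(-228728) - 699/4 = -1/228728 - 699/4 = -39970219/228728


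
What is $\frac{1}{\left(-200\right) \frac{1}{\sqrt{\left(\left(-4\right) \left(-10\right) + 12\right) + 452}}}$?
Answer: $- \frac{3 \sqrt{14}}{100} \approx -0.11225$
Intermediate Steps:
$\frac{1}{\left(-200\right) \frac{1}{\sqrt{\left(\left(-4\right) \left(-10\right) + 12\right) + 452}}} = \frac{1}{\left(-200\right) \frac{1}{\sqrt{\left(40 + 12\right) + 452}}} = \frac{1}{\left(-200\right) \frac{1}{\sqrt{52 + 452}}} = \frac{1}{\left(-200\right) \frac{1}{\sqrt{504}}} = \frac{1}{\left(-200\right) \frac{1}{6 \sqrt{14}}} = \frac{1}{\left(-200\right) \frac{\sqrt{14}}{84}} = \frac{1}{\left(- \frac{50}{21}\right) \sqrt{14}} = - \frac{3 \sqrt{14}}{100}$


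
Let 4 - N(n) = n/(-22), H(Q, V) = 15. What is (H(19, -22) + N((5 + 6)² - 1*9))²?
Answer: 70225/121 ≈ 580.37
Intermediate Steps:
N(n) = 4 + n/22 (N(n) = 4 - n/(-22) = 4 - n*(-1)/22 = 4 - (-1)*n/22 = 4 + n/22)
(H(19, -22) + N((5 + 6)² - 1*9))² = (15 + (4 + ((5 + 6)² - 1*9)/22))² = (15 + (4 + (11² - 9)/22))² = (15 + (4 + (121 - 9)/22))² = (15 + (4 + (1/22)*112))² = (15 + (4 + 56/11))² = (15 + 100/11)² = (265/11)² = 70225/121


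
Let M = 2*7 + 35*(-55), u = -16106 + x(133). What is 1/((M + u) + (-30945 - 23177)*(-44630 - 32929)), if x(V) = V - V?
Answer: 1/4197630181 ≈ 2.3823e-10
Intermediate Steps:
x(V) = 0
u = -16106 (u = -16106 + 0 = -16106)
M = -1911 (M = 14 - 1925 = -1911)
1/((M + u) + (-30945 - 23177)*(-44630 - 32929)) = 1/((-1911 - 16106) + (-30945 - 23177)*(-44630 - 32929)) = 1/(-18017 - 54122*(-77559)) = 1/(-18017 + 4197648198) = 1/4197630181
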